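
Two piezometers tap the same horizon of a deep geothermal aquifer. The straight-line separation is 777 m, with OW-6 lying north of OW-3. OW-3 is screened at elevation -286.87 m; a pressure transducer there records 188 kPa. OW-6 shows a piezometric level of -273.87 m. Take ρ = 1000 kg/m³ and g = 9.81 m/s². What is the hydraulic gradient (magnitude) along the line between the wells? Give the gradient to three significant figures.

Pressure head at OW-3: ψ = P/(ρg) = 188×1000 / (1000 × 9.81) = 19.16 m.
Total head at OW-3: h = z + ψ = -286.87 + 19.16 = -267.71 m.
Total head at OW-6: h = -273.87 m (water level in the piezometer is the total head).
Head difference: h(OW-3) − h(OW-6) = -267.71 − (-273.87) = 6.16 m.
Hydraulic gradient: i = |Δh| / L = 6.16 / 777 = 0.00793.

i ≈ 0.00793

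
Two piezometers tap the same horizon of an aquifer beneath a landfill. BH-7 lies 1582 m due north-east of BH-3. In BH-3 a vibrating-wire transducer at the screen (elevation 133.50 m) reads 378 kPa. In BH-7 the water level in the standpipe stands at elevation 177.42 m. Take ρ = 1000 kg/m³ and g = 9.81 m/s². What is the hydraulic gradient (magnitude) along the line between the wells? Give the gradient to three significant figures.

Pressure head at BH-3: ψ = P/(ρg) = 378×1000 / (1000 × 9.81) = 38.53 m.
Total head at BH-3: h = z + ψ = 133.50 + 38.53 = 172.03 m.
Total head at BH-7: h = 177.42 m (water level in the piezometer is the total head).
Head difference: h(BH-3) − h(BH-7) = 172.03 − 177.42 = -5.39 m.
Hydraulic gradient: i = |Δh| / L = 5.39 / 1582 = 0.00341.

i ≈ 0.00341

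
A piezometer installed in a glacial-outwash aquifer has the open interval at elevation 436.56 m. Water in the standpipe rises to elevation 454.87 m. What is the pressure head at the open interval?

ψ ≈ 18.31 m

Total head h = 454.87 m (the water-surface elevation in the piezometer).
Pressure head ψ = h − z = 454.87 − 436.56 = 18.31 m.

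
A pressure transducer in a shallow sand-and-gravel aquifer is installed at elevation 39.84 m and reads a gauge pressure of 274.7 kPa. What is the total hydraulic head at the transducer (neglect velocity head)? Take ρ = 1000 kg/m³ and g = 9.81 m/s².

h ≈ 67.84 m

ψ = P/(ρg) = 274.7×1000 / (1000 × 9.81) = 28.00 m.
h = z + ψ = 39.84 + 28.00 = 67.84 m.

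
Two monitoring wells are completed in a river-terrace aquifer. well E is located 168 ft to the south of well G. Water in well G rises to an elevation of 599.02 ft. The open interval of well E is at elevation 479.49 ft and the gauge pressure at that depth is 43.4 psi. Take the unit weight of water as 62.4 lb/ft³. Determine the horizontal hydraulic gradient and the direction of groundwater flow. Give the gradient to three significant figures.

Total head at well G: h = 599.02 ft (water level in the piezometer is the total head).
Pressure head at well E: ψ = 144·P/γ = 144 × 43.4 / 62.4 = 100.15 ft.
Total head at well E: h = z + ψ = 479.49 + 100.15 = 579.64 ft.
Head difference: h(well G) − h(well E) = 599.02 − 579.64 = 19.38 ft.
Hydraulic gradient: i = |Δh| / L = 19.38 / 168 = 0.115.
Flow is from higher to lower head: from well G toward well E, i.e. toward the south.

i ≈ 0.115; groundwater flows toward the south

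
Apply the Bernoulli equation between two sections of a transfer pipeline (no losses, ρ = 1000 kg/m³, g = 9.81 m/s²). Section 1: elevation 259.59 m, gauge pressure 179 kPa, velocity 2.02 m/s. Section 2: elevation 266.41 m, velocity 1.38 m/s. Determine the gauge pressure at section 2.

P₂ ≈ 113 kPa

Pressure head at 1: ψ₁ = P₁/(ρg) = 179×1000 / (1000 × 9.81) = 18.25 m.
Velocity heads: v₁²/2g = 2.02²/19.62 = 0.208 m; v₂²/2g = 1.38²/19.62 = 0.097 m.
Total head H = z₁ + ψ₁ + v₁²/2g = 259.59 + 18.25 + 0.208 = 278.05 m.
ψ₂ = H − z₂ − v₂²/2g = 278.05 − 266.41 − 0.097 = 11.54 m.
P₂ = ρgψ₂ = 1000 × 9.81 × 11.54 ≈ 113 kPa.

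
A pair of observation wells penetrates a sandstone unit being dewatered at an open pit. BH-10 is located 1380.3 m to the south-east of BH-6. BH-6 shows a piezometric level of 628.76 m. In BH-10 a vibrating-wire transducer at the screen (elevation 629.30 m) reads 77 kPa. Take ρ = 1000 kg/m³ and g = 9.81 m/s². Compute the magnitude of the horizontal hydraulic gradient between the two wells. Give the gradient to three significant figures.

Total head at BH-6: h = 628.76 m (water level in the piezometer is the total head).
Pressure head at BH-10: ψ = P/(ρg) = 77×1000 / (1000 × 9.81) = 7.85 m.
Total head at BH-10: h = z + ψ = 629.30 + 7.85 = 637.15 m.
Head difference: h(BH-6) − h(BH-10) = 628.76 − 637.15 = -8.39 m.
Hydraulic gradient: i = |Δh| / L = 8.39 / 1380.3 = 0.00608.

i ≈ 0.00608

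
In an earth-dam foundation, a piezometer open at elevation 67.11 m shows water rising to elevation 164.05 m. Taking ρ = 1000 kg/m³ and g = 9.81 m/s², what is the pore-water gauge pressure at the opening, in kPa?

Pressure head ψ = h − z = 164.05 − 67.11 = 96.94 m.
P = ρgψ = 1000 × 9.81 × 96.94 = 950981 Pa ≈ 951 kPa.

P ≈ 951 kPa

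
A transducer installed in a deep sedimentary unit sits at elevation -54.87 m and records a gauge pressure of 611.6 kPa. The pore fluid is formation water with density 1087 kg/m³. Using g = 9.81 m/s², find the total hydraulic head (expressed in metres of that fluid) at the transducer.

h ≈ 2.48 m

ψ = P/(ρg) = 611.6×1000 / (1087 × 9.81) = 57.35 m.
h = z + ψ = -54.87 + 57.35 = 2.48 m.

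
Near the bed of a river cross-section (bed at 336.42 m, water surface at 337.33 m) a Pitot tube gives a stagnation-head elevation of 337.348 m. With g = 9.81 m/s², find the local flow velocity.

v ≈ 0.594 m/s

Near the bed, under hydrostatic conditions, the piezometric head (z + ψ) equals the free-surface elevation, 337.33 m.
Velocity head = total − piezometric = 337.348 − 337.33 = 0.018 m.
v = √(2g·h_v) = √(2 × 9.81 × 0.018) = 0.594 m/s.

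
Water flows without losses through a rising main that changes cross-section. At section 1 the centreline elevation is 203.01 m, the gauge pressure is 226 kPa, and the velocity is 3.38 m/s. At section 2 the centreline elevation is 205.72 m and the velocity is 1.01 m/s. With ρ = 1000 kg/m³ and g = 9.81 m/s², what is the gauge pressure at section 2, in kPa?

Pressure head at 1: ψ₁ = P₁/(ρg) = 226×1000 / (1000 × 9.81) = 23.04 m.
Velocity heads: v₁²/2g = 3.38²/19.62 = 0.582 m; v₂²/2g = 1.01²/19.62 = 0.052 m.
Total head H = z₁ + ψ₁ + v₁²/2g = 203.01 + 23.04 + 0.582 = 226.63 m.
ψ₂ = H − z₂ − v₂²/2g = 226.63 − 205.72 − 0.052 = 20.86 m.
P₂ = ρgψ₂ = 1000 × 9.81 × 20.86 ≈ 205 kPa.

P₂ ≈ 205 kPa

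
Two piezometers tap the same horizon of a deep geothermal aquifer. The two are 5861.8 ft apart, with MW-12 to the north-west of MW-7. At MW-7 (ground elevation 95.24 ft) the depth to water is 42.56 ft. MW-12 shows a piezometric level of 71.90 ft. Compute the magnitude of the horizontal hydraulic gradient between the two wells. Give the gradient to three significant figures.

Total head at MW-7: h = 95.24 − 42.56 = 52.68 ft.
Total head at MW-12: h = 71.90 ft (water level in the piezometer is the total head).
Head difference: h(MW-7) − h(MW-12) = 52.68 − 71.90 = -19.22 ft.
Hydraulic gradient: i = |Δh| / L = 19.22 / 5861.8 = 0.00328.

i ≈ 0.00328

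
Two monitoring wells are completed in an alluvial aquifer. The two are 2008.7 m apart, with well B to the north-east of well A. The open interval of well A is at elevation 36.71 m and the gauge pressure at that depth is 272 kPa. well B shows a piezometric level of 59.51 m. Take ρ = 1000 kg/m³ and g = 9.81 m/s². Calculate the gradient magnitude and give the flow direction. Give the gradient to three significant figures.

Pressure head at well A: ψ = P/(ρg) = 272×1000 / (1000 × 9.81) = 27.73 m.
Total head at well A: h = z + ψ = 36.71 + 27.73 = 64.44 m.
Total head at well B: h = 59.51 m (water level in the piezometer is the total head).
Head difference: h(well A) − h(well B) = 64.44 − 59.51 = 4.93 m.
Hydraulic gradient: i = |Δh| / L = 4.93 / 2008.7 = 0.00245.
Flow is from higher to lower head: from well A toward well B, i.e. toward the north-east.

i ≈ 0.00245; groundwater flows toward the north-east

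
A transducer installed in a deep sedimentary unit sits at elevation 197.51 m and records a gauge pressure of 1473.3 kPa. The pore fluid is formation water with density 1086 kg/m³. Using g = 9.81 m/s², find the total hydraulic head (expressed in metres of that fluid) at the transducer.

h ≈ 335.80 m

ψ = P/(ρg) = 1473.3×1000 / (1086 × 9.81) = 138.29 m.
h = z + ψ = 197.51 + 138.29 = 335.80 m.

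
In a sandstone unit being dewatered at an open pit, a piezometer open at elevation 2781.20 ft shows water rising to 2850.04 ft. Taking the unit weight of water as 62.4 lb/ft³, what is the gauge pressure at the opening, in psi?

Pressure head ψ = h − z = 2850.04 − 2781.20 = 68.84 ft.
P = γ·ψ / 144 = 62.4 × 68.84 / 144 = 29.8 psi.

P ≈ 29.8 psi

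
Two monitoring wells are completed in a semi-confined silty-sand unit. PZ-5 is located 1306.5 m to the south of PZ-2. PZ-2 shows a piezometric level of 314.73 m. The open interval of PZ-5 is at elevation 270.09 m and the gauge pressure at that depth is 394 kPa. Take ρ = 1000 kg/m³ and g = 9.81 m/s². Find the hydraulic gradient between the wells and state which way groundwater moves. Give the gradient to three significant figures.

i ≈ 0.00343; groundwater flows toward the south

Total head at PZ-2: h = 314.73 m (water level in the piezometer is the total head).
Pressure head at PZ-5: ψ = P/(ρg) = 394×1000 / (1000 × 9.81) = 40.16 m.
Total head at PZ-5: h = z + ψ = 270.09 + 40.16 = 310.25 m.
Head difference: h(PZ-2) − h(PZ-5) = 314.73 − 310.25 = 4.48 m.
Hydraulic gradient: i = |Δh| / L = 4.48 / 1306.5 = 0.00343.
Flow is from higher to lower head: from PZ-2 toward PZ-5, i.e. toward the south.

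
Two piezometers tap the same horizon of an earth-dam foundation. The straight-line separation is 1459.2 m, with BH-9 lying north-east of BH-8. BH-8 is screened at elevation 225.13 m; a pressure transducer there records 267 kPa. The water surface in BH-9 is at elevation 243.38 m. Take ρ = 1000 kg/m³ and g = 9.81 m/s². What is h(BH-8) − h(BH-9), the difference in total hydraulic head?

Δh ≈ 8.97 m

Pressure head at BH-8: ψ = P/(ρg) = 267×1000 / (1000 × 9.81) = 27.22 m.
Total head at BH-8: h = z + ψ = 225.13 + 27.22 = 252.35 m.
Total head at BH-9: h = 243.38 m (water level in the piezometer is the total head).
Head difference: h(BH-8) − h(BH-9) = 252.35 − 243.38 = 8.97 m.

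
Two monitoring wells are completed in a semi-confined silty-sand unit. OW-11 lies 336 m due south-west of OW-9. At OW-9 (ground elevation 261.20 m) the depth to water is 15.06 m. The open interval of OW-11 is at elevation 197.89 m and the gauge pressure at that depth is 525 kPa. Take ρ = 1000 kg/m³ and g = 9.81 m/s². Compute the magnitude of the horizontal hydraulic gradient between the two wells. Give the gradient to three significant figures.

Total head at OW-9: h = 261.20 − 15.06 = 246.14 m.
Pressure head at OW-11: ψ = P/(ρg) = 525×1000 / (1000 × 9.81) = 53.52 m.
Total head at OW-11: h = z + ψ = 197.89 + 53.52 = 251.41 m.
Head difference: h(OW-9) − h(OW-11) = 246.14 − 251.41 = -5.27 m.
Hydraulic gradient: i = |Δh| / L = 5.27 / 336 = 0.0157.

i ≈ 0.0157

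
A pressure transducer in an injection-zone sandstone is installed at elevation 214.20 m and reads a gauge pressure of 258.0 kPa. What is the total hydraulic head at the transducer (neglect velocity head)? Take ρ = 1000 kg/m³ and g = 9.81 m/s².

h ≈ 240.50 m

ψ = P/(ρg) = 258.0×1000 / (1000 × 9.81) = 26.30 m.
h = z + ψ = 214.20 + 26.30 = 240.50 m.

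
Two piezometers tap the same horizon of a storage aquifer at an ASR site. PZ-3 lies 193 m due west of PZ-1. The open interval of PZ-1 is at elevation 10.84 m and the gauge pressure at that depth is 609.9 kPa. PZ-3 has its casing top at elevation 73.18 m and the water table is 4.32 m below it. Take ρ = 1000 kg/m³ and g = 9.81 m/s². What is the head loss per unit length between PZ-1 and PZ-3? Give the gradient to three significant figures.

i ≈ 0.0215 m/m

Pressure head at PZ-1: ψ = P/(ρg) = 609.9×1000 / (1000 × 9.81) = 62.17 m.
Total head at PZ-1: h = z + ψ = 10.84 + 62.17 = 73.01 m.
Total head at PZ-3: h = 73.18 − 4.32 = 68.86 m.
Head difference: h(PZ-1) − h(PZ-3) = 73.01 − 68.86 = 4.15 m.
Hydraulic gradient: i = |Δh| / L = 4.15 / 193 = 0.0215.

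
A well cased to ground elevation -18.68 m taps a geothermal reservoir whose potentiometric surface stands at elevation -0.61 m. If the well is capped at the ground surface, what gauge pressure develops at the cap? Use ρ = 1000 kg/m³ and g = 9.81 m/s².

P ≈ 177 kPa

Head above the cap: Δh = -0.61 − (-18.68) = 18.07 m.
P = ρgΔh = 1000 × 9.81 × 18.07 = 177267 Pa ≈ 177 kPa.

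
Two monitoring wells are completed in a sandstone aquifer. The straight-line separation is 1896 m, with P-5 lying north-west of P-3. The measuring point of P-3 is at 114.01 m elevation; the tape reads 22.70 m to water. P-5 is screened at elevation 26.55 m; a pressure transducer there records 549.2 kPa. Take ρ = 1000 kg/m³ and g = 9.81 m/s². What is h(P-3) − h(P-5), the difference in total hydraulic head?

Total head at P-3: h = 114.01 − 22.70 = 91.31 m.
Pressure head at P-5: ψ = P/(ρg) = 549.2×1000 / (1000 × 9.81) = 55.98 m.
Total head at P-5: h = z + ψ = 26.55 + 55.98 = 82.53 m.
Head difference: h(P-3) − h(P-5) = 91.31 − 82.53 = 8.78 m.

Δh ≈ 8.78 m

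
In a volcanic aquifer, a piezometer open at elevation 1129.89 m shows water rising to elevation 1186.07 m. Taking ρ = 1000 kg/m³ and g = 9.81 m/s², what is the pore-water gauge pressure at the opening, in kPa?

Pressure head ψ = h − z = 1186.07 − 1129.89 = 56.18 m.
P = ρgψ = 1000 × 9.81 × 56.18 = 551126 Pa ≈ 551 kPa.

P ≈ 551 kPa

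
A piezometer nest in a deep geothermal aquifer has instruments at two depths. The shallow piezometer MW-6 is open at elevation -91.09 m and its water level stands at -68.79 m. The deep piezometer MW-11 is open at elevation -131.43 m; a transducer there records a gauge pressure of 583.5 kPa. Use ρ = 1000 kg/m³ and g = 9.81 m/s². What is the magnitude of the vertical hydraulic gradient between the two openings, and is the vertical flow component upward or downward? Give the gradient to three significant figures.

|i_v| ≈ 0.0783; vertical flow is downward

Total head at MW-6: h = -68.79 m (water level in the standpipe).
Pressure head at MW-11: ψ = P/(ρg) = 583.5×1000 / (1000 × 9.81) = 59.48 m.
Total head at MW-11: h = z + ψ = -131.43 + 59.48 = -71.95 m.
Δh = h(MW-6) − h(MW-11) = -68.79 − (-71.95) = 3.16 m.
Vertical separation Δz = -91.09 − (-131.43) = 40.34 m.
|i_v| = |Δh| / Δz = 3.16 / 40.34 = 0.0783.
Head is higher in the shallow piezometer, so vertical flow is downward (recharge condition).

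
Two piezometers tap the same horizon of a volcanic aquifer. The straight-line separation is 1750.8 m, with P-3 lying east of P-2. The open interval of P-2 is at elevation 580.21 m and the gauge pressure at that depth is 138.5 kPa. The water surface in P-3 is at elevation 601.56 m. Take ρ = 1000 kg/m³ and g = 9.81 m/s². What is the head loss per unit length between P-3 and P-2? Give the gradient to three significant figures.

i ≈ 0.00413 m/m

Pressure head at P-2: ψ = P/(ρg) = 138.5×1000 / (1000 × 9.81) = 14.12 m.
Total head at P-2: h = z + ψ = 580.21 + 14.12 = 594.33 m.
Total head at P-3: h = 601.56 m (water level in the piezometer is the total head).
Head difference: h(P-2) − h(P-3) = 594.33 − 601.56 = -7.23 m.
Hydraulic gradient: i = |Δh| / L = 7.23 / 1750.8 = 0.00413.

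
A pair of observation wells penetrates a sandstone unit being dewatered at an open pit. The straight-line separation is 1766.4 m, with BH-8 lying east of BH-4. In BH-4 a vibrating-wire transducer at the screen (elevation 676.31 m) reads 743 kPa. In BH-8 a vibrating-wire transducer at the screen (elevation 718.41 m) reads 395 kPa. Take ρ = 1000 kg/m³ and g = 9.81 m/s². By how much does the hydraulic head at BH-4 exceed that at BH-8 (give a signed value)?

Δh ≈ -6.63 m

Pressure head at BH-4: ψ = P/(ρg) = 743×1000 / (1000 × 9.81) = 75.74 m.
Total head at BH-4: h = z + ψ = 676.31 + 75.74 = 752.05 m.
Pressure head at BH-8: ψ = P/(ρg) = 395×1000 / (1000 × 9.81) = 40.27 m.
Total head at BH-8: h = z + ψ = 718.41 + 40.27 = 758.68 m.
Head difference: h(BH-4) − h(BH-8) = 752.05 − 758.68 = -6.63 m.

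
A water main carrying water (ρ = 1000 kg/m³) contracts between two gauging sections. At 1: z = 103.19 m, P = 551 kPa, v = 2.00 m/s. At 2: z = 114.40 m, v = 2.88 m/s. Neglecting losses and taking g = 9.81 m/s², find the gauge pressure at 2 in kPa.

Pressure head at 1: ψ₁ = P₁/(ρg) = 551×1000 / (1000 × 9.81) = 56.17 m.
Velocity heads: v₁²/2g = 2.00²/19.62 = 0.204 m; v₂²/2g = 2.88²/19.62 = 0.423 m.
Total head H = z₁ + ψ₁ + v₁²/2g = 103.19 + 56.17 + 0.204 = 159.56 m.
ψ₂ = H − z₂ − v₂²/2g = 159.56 − 114.40 − 0.423 = 44.74 m.
P₂ = ρgψ₂ = 1000 × 9.81 × 44.74 ≈ 439 kPa.

P₂ ≈ 439 kPa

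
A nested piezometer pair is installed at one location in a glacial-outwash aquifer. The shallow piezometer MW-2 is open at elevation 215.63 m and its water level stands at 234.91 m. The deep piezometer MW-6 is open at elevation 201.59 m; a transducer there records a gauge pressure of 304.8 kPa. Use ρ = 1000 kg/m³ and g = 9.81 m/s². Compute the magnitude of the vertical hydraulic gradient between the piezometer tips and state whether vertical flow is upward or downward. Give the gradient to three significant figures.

|i_v| ≈ 0.160; vertical flow is downward

Total head at MW-2: h = 234.91 m (water level in the standpipe).
Pressure head at MW-6: ψ = P/(ρg) = 304.8×1000 / (1000 × 9.81) = 31.07 m.
Total head at MW-6: h = z + ψ = 201.59 + 31.07 = 232.66 m.
Δh = h(MW-2) − h(MW-6) = 234.91 − 232.66 = 2.25 m.
Vertical separation Δz = 215.63 − 201.59 = 14.04 m.
|i_v| = |Δh| / Δz = 2.25 / 14.04 = 0.160.
Head is higher in the shallow piezometer, so vertical flow is downward (recharge condition).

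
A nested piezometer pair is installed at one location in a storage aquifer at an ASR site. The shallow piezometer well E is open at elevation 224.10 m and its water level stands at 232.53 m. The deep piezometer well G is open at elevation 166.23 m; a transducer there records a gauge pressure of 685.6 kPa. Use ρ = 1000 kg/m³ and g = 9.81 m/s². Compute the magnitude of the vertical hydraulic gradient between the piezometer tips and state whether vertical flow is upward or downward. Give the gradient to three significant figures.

|i_v| ≈ 0.0620; vertical flow is upward

Total head at well E: h = 232.53 m (water level in the standpipe).
Pressure head at well G: ψ = P/(ρg) = 685.6×1000 / (1000 × 9.81) = 69.89 m.
Total head at well G: h = z + ψ = 166.23 + 69.89 = 236.12 m.
Δh = h(well E) − h(well G) = 232.53 − 236.12 = -3.59 m.
Vertical separation Δz = 224.10 − 166.23 = 57.87 m.
|i_v| = |Δh| / Δz = 3.59 / 57.87 = 0.0620.
Head is higher in the deep piezometer, so vertical flow is upward (discharge condition).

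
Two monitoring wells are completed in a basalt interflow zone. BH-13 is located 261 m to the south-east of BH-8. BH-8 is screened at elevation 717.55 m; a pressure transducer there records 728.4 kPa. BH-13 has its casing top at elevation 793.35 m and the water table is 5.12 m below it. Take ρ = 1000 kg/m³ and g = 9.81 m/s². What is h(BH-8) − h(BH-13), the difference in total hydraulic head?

Pressure head at BH-8: ψ = P/(ρg) = 728.4×1000 / (1000 × 9.81) = 74.25 m.
Total head at BH-8: h = z + ψ = 717.55 + 74.25 = 791.80 m.
Total head at BH-13: h = 793.35 − 5.12 = 788.23 m.
Head difference: h(BH-8) − h(BH-13) = 791.80 − 788.23 = 3.57 m.

Δh ≈ 3.57 m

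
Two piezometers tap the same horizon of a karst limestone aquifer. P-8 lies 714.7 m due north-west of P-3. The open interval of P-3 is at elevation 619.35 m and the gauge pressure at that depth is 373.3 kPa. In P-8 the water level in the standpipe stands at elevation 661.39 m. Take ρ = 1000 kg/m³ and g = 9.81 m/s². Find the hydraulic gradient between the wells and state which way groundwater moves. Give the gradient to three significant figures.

Pressure head at P-3: ψ = P/(ρg) = 373.3×1000 / (1000 × 9.81) = 38.05 m.
Total head at P-3: h = z + ψ = 619.35 + 38.05 = 657.40 m.
Total head at P-8: h = 661.39 m (water level in the piezometer is the total head).
Head difference: h(P-3) − h(P-8) = 657.40 − 661.39 = -3.99 m.
Hydraulic gradient: i = |Δh| / L = 3.99 / 714.7 = 0.00558.
Flow is from higher to lower head: from P-8 toward P-3, i.e. toward the south-east.

i ≈ 0.00558; groundwater flows toward the south-east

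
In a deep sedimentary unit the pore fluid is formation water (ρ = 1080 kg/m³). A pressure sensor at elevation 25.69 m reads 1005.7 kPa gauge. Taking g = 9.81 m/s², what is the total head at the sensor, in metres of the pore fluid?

ψ = P/(ρg) = 1005.7×1000 / (1080 × 9.81) = 94.92 m.
h = z + ψ = 25.69 + 94.92 = 120.61 m.

h ≈ 120.61 m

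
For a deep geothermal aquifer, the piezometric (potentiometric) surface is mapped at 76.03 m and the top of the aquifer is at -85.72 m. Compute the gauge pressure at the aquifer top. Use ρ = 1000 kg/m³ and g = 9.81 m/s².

Pressure head at the aquifer top: ψ = h − z = 76.03 − (-85.72) = 161.75 m.
P = ρgψ = 1000 × 9.81 × 161.75 = 1586768 Pa ≈ 1590 kPa.

P ≈ 1590 kPa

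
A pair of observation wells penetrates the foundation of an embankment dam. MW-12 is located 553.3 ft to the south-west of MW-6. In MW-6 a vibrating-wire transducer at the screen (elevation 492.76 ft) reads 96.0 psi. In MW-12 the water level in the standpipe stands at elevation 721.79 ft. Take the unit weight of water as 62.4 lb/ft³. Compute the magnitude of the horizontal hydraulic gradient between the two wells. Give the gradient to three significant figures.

i ≈ 0.0135

Pressure head at MW-6: ψ = 144·P/γ = 144 × 96.0 / 62.4 = 221.54 ft.
Total head at MW-6: h = z + ψ = 492.76 + 221.54 = 714.30 ft.
Total head at MW-12: h = 721.79 ft (water level in the piezometer is the total head).
Head difference: h(MW-6) − h(MW-12) = 714.30 − 721.79 = -7.49 ft.
Hydraulic gradient: i = |Δh| / L = 7.49 / 553.3 = 0.0135.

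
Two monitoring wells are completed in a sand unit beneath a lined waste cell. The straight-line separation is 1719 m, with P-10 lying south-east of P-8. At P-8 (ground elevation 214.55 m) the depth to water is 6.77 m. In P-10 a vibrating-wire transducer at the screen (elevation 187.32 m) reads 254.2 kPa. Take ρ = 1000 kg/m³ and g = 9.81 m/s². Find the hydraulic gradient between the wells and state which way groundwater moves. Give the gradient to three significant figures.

i ≈ 0.00317; groundwater flows toward the north-west

Total head at P-8: h = 214.55 − 6.77 = 207.78 m.
Pressure head at P-10: ψ = P/(ρg) = 254.2×1000 / (1000 × 9.81) = 25.91 m.
Total head at P-10: h = z + ψ = 187.32 + 25.91 = 213.23 m.
Head difference: h(P-8) − h(P-10) = 207.78 − 213.23 = -5.45 m.
Hydraulic gradient: i = |Δh| / L = 5.45 / 1719 = 0.00317.
Flow is from higher to lower head: from P-10 toward P-8, i.e. toward the north-west.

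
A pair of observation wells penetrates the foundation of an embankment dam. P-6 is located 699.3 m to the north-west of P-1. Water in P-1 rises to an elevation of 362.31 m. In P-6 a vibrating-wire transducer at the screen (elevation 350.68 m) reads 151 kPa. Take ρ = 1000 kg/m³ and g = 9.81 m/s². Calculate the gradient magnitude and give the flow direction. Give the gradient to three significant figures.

Total head at P-1: h = 362.31 m (water level in the piezometer is the total head).
Pressure head at P-6: ψ = P/(ρg) = 151×1000 / (1000 × 9.81) = 15.39 m.
Total head at P-6: h = z + ψ = 350.68 + 15.39 = 366.07 m.
Head difference: h(P-1) − h(P-6) = 362.31 − 366.07 = -3.76 m.
Hydraulic gradient: i = |Δh| / L = 3.76 / 699.3 = 0.00538.
Flow is from higher to lower head: from P-6 toward P-1, i.e. toward the south-east.

i ≈ 0.00538; groundwater flows toward the south-east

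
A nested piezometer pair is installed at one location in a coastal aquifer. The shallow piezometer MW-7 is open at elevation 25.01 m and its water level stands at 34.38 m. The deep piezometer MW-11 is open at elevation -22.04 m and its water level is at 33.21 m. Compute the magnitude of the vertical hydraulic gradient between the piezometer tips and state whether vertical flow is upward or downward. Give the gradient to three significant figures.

|i_v| ≈ 0.0249; vertical flow is downward

Total head at MW-7: h = 34.38 m (water level in the standpipe).
Total head at MW-11: h = 33.21 m.
Δh = h(MW-7) − h(MW-11) = 34.38 − 33.21 = 1.17 m.
Vertical separation Δz = 25.01 − (-22.04) = 47.05 m.
|i_v| = |Δh| / Δz = 1.17 / 47.05 = 0.0249.
Head is higher in the shallow piezometer, so vertical flow is downward (recharge condition).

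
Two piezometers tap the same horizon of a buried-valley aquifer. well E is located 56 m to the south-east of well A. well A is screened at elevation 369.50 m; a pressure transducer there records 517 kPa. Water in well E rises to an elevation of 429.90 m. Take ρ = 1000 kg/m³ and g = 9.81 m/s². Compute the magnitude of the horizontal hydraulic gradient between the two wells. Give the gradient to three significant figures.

Pressure head at well A: ψ = P/(ρg) = 517×1000 / (1000 × 9.81) = 52.70 m.
Total head at well A: h = z + ψ = 369.50 + 52.70 = 422.20 m.
Total head at well E: h = 429.90 m (water level in the piezometer is the total head).
Head difference: h(well A) − h(well E) = 422.20 − 429.90 = -7.70 m.
Hydraulic gradient: i = |Δh| / L = 7.70 / 56 = 0.137.

i ≈ 0.137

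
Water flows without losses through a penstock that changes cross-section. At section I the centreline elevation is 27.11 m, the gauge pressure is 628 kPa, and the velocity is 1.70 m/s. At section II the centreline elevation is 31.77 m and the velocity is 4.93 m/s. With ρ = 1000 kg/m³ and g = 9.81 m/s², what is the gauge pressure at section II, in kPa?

P₂ ≈ 572 kPa

Pressure head at I: ψ₁ = P₁/(ρg) = 628×1000 / (1000 × 9.81) = 64.02 m.
Velocity heads: v₁²/2g = 1.70²/19.62 = 0.147 m; v₂²/2g = 4.93²/19.62 = 1.239 m.
Total head H = z₁ + ψ₁ + v₁²/2g = 27.11 + 64.02 + 0.147 = 91.28 m.
ψ₂ = H − z₂ − v₂²/2g = 91.28 − 31.77 − 1.239 = 58.27 m.
P₂ = ρgψ₂ = 1000 × 9.81 × 58.27 ≈ 572 kPa.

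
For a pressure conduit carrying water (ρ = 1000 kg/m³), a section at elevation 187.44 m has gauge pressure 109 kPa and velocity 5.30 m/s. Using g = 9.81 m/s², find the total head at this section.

Pressure head ψ = P/(ρg) = 109×1000 / (1000 × 9.81) = 11.11 m.
Velocity head = v²/(2g) = 5.30² / (2 × 9.81) = 1.432 m.
h = z + ψ + v²/(2g) = 187.44 + 11.11 + 1.432 = 199.98 m.

h ≈ 199.98 m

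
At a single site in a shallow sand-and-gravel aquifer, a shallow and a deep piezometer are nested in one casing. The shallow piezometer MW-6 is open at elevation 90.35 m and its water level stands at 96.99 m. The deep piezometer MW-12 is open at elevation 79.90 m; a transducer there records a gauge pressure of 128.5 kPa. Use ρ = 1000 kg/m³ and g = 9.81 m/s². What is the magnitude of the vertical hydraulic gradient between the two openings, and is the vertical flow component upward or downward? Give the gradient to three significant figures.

Total head at MW-6: h = 96.99 m (water level in the standpipe).
Pressure head at MW-12: ψ = P/(ρg) = 128.5×1000 / (1000 × 9.81) = 13.10 m.
Total head at MW-12: h = z + ψ = 79.90 + 13.10 = 93.00 m.
Δh = h(MW-6) − h(MW-12) = 96.99 − 93.00 = 3.99 m.
Vertical separation Δz = 90.35 − 79.90 = 10.45 m.
|i_v| = |Δh| / Δz = 3.99 / 10.45 = 0.382.
Head is higher in the shallow piezometer, so vertical flow is downward (recharge condition).

|i_v| ≈ 0.382; vertical flow is downward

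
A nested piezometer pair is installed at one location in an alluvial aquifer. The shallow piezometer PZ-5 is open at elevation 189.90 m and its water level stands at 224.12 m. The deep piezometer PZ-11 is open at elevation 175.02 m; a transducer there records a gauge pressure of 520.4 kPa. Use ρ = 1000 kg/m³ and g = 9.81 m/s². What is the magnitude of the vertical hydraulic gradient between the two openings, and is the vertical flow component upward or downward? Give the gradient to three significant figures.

|i_v| ≈ 0.265; vertical flow is upward

Total head at PZ-5: h = 224.12 m (water level in the standpipe).
Pressure head at PZ-11: ψ = P/(ρg) = 520.4×1000 / (1000 × 9.81) = 53.05 m.
Total head at PZ-11: h = z + ψ = 175.02 + 53.05 = 228.07 m.
Δh = h(PZ-5) − h(PZ-11) = 224.12 − 228.07 = -3.95 m.
Vertical separation Δz = 189.90 − 175.02 = 14.88 m.
|i_v| = |Δh| / Δz = 3.95 / 14.88 = 0.265.
Head is higher in the deep piezometer, so vertical flow is upward (discharge condition).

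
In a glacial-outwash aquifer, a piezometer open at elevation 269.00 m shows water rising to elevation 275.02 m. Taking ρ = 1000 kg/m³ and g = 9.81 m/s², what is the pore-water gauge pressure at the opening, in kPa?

Pressure head ψ = h − z = 275.02 − 269.00 = 6.02 m.
P = ρgψ = 1000 × 9.81 × 6.02 = 59056 Pa ≈ 59.1 kPa.

P ≈ 59.1 kPa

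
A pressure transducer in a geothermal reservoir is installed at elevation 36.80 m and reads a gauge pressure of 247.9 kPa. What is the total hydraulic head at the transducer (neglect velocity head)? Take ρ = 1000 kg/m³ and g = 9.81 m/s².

h ≈ 62.07 m

ψ = P/(ρg) = 247.9×1000 / (1000 × 9.81) = 25.27 m.
h = z + ψ = 36.80 + 25.27 = 62.07 m.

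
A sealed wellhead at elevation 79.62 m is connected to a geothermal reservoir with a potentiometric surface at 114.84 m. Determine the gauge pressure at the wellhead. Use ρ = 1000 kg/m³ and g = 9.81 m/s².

P ≈ 346 kPa

Head above the cap: Δh = 114.84 − 79.62 = 35.22 m.
P = ρgΔh = 1000 × 9.81 × 35.22 = 345508 Pa ≈ 346 kPa.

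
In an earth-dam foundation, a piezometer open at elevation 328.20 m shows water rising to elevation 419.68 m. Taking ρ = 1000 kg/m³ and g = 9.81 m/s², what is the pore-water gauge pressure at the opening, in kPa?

P ≈ 897 kPa

Pressure head ψ = h − z = 419.68 − 328.20 = 91.48 m.
P = ρgψ = 1000 × 9.81 × 91.48 = 897419 Pa ≈ 897 kPa.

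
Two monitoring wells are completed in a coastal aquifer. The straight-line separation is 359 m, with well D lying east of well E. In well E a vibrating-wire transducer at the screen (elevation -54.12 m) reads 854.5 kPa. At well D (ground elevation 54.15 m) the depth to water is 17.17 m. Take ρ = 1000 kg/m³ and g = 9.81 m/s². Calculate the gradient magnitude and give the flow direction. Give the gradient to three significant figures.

Pressure head at well E: ψ = P/(ρg) = 854.5×1000 / (1000 × 9.81) = 87.10 m.
Total head at well E: h = z + ψ = -54.12 + 87.10 = 32.98 m.
Total head at well D: h = 54.15 − 17.17 = 36.98 m.
Head difference: h(well E) − h(well D) = 32.98 − 36.98 = -4.00 m.
Hydraulic gradient: i = |Δh| / L = 4.00 / 359 = 0.0111.
Flow is from higher to lower head: from well D toward well E, i.e. toward the west.

i ≈ 0.0111; groundwater flows toward the west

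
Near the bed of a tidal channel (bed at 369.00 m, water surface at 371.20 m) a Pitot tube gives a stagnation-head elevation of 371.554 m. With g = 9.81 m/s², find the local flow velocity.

v ≈ 2.64 m/s

Near the bed, under hydrostatic conditions, the piezometric head (z + ψ) equals the free-surface elevation, 371.20 m.
Velocity head = total − piezometric = 371.554 − 371.20 = 0.354 m.
v = √(2g·h_v) = √(2 × 9.81 × 0.354) = 2.64 m/s.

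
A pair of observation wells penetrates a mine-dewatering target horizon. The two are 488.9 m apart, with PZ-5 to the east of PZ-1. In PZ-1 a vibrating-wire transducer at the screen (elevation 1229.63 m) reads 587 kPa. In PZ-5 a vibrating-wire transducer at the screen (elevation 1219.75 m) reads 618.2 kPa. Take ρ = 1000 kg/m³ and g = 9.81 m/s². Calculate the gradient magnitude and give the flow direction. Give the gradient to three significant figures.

Pressure head at PZ-1: ψ = P/(ρg) = 587×1000 / (1000 × 9.81) = 59.84 m.
Total head at PZ-1: h = z + ψ = 1229.63 + 59.84 = 1289.47 m.
Pressure head at PZ-5: ψ = P/(ρg) = 618.2×1000 / (1000 × 9.81) = 63.02 m.
Total head at PZ-5: h = z + ψ = 1219.75 + 63.02 = 1282.77 m.
Head difference: h(PZ-1) − h(PZ-5) = 1289.47 − 1282.77 = 6.70 m.
Hydraulic gradient: i = |Δh| / L = 6.70 / 488.9 = 0.0137.
Flow is from higher to lower head: from PZ-1 toward PZ-5, i.e. toward the east.

i ≈ 0.0137; groundwater flows toward the east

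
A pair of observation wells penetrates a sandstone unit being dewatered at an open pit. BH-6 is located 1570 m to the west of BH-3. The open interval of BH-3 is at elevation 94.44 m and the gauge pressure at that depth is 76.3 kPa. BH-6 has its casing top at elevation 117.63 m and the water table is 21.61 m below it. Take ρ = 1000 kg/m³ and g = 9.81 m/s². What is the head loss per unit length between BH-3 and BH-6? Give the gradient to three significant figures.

Pressure head at BH-3: ψ = P/(ρg) = 76.3×1000 / (1000 × 9.81) = 7.78 m.
Total head at BH-3: h = z + ψ = 94.44 + 7.78 = 102.22 m.
Total head at BH-6: h = 117.63 − 21.61 = 96.02 m.
Head difference: h(BH-3) − h(BH-6) = 102.22 − 96.02 = 6.20 m.
Hydraulic gradient: i = |Δh| / L = 6.20 / 1570 = 0.00395.

i ≈ 0.00395 m/m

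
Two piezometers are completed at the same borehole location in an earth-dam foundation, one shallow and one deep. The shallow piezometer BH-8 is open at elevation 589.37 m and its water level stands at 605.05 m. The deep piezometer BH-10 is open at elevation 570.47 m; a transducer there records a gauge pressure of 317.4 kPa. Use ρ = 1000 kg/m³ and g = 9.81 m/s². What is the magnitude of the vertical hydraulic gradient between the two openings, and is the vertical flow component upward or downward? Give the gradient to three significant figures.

|i_v| ≈ 0.118; vertical flow is downward

Total head at BH-8: h = 605.05 m (water level in the standpipe).
Pressure head at BH-10: ψ = P/(ρg) = 317.4×1000 / (1000 × 9.81) = 32.35 m.
Total head at BH-10: h = z + ψ = 570.47 + 32.35 = 602.82 m.
Δh = h(BH-8) − h(BH-10) = 605.05 − 602.82 = 2.23 m.
Vertical separation Δz = 589.37 − 570.47 = 18.90 m.
|i_v| = |Δh| / Δz = 2.23 / 18.90 = 0.118.
Head is higher in the shallow piezometer, so vertical flow is downward (recharge condition).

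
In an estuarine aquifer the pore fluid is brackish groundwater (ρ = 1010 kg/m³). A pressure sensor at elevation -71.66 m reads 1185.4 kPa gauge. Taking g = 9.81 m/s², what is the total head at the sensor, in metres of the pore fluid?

h ≈ 47.98 m

ψ = P/(ρg) = 1185.4×1000 / (1010 × 9.81) = 119.64 m.
h = z + ψ = -71.66 + 119.64 = 47.98 m.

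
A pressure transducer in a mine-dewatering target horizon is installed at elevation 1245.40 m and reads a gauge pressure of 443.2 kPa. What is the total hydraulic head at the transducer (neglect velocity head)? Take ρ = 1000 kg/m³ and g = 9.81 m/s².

h ≈ 1290.58 m

ψ = P/(ρg) = 443.2×1000 / (1000 × 9.81) = 45.18 m.
h = z + ψ = 1245.40 + 45.18 = 1290.58 m.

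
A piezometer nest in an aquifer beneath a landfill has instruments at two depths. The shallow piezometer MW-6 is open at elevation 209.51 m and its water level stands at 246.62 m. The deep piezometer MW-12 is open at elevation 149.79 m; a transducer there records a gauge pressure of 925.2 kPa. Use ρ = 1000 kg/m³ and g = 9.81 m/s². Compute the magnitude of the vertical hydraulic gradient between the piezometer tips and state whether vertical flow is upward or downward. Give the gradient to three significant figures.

Total head at MW-6: h = 246.62 m (water level in the standpipe).
Pressure head at MW-12: ψ = P/(ρg) = 925.2×1000 / (1000 × 9.81) = 94.31 m.
Total head at MW-12: h = z + ψ = 149.79 + 94.31 = 244.10 m.
Δh = h(MW-6) − h(MW-12) = 246.62 − 244.10 = 2.52 m.
Vertical separation Δz = 209.51 − 149.79 = 59.72 m.
|i_v| = |Δh| / Δz = 2.52 / 59.72 = 0.0422.
Head is higher in the shallow piezometer, so vertical flow is downward (recharge condition).

|i_v| ≈ 0.0422; vertical flow is downward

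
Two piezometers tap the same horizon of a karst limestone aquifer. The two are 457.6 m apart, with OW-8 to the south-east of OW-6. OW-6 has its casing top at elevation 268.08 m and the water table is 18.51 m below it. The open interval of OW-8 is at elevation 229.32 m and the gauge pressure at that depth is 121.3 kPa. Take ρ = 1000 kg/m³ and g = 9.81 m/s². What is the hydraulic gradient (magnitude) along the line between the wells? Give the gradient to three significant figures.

Total head at OW-6: h = 268.08 − 18.51 = 249.57 m.
Pressure head at OW-8: ψ = P/(ρg) = 121.3×1000 / (1000 × 9.81) = 12.36 m.
Total head at OW-8: h = z + ψ = 229.32 + 12.36 = 241.68 m.
Head difference: h(OW-6) − h(OW-8) = 249.57 − 241.68 = 7.89 m.
Hydraulic gradient: i = |Δh| / L = 7.89 / 457.6 = 0.0172.

i ≈ 0.0172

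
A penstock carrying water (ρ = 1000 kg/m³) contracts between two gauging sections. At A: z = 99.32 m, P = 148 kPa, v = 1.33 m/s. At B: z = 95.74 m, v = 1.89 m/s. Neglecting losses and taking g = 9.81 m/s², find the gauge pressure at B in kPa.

P₂ ≈ 182 kPa

Pressure head at A: ψ₁ = P₁/(ρg) = 148×1000 / (1000 × 9.81) = 15.09 m.
Velocity heads: v₁²/2g = 1.33²/19.62 = 0.090 m; v₂²/2g = 1.89²/19.62 = 0.182 m.
Total head H = z₁ + ψ₁ + v₁²/2g = 99.32 + 15.09 + 0.090 = 114.50 m.
ψ₂ = H − z₂ − v₂²/2g = 114.50 − 95.74 − 0.182 = 18.58 m.
P₂ = ρgψ₂ = 1000 × 9.81 × 18.58 ≈ 182 kPa.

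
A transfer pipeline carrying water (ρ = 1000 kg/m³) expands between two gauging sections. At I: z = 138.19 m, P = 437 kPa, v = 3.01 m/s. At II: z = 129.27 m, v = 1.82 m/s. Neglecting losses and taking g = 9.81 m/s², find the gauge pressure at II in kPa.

P₂ ≈ 527 kPa

Pressure head at I: ψ₁ = P₁/(ρg) = 437×1000 / (1000 × 9.81) = 44.55 m.
Velocity heads: v₁²/2g = 3.01²/19.62 = 0.462 m; v₂²/2g = 1.82²/19.62 = 0.169 m.
Total head H = z₁ + ψ₁ + v₁²/2g = 138.19 + 44.55 + 0.462 = 183.20 m.
ψ₂ = H − z₂ − v₂²/2g = 183.20 − 129.27 − 0.169 = 53.76 m.
P₂ = ρgψ₂ = 1000 × 9.81 × 53.76 ≈ 527 kPa.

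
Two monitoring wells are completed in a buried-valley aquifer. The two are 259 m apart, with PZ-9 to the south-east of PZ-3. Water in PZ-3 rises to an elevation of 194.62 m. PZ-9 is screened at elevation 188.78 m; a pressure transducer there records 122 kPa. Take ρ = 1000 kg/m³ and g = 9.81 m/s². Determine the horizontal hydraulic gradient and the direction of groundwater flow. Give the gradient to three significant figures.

i ≈ 0.0255; groundwater flows toward the north-west

Total head at PZ-3: h = 194.62 m (water level in the piezometer is the total head).
Pressure head at PZ-9: ψ = P/(ρg) = 122×1000 / (1000 × 9.81) = 12.44 m.
Total head at PZ-9: h = z + ψ = 188.78 + 12.44 = 201.22 m.
Head difference: h(PZ-3) − h(PZ-9) = 194.62 − 201.22 = -6.60 m.
Hydraulic gradient: i = |Δh| / L = 6.60 / 259 = 0.0255.
Flow is from higher to lower head: from PZ-9 toward PZ-3, i.e. toward the north-west.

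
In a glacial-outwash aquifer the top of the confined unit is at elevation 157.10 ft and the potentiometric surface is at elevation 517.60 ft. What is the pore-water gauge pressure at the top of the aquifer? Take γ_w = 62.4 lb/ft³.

Pressure head at the aquifer top: ψ = h − z = 517.60 − 157.10 = 360.50 ft.
P = γψ/144 = 62.4 × 360.50 / 144 = 156 psi.

P ≈ 156 psi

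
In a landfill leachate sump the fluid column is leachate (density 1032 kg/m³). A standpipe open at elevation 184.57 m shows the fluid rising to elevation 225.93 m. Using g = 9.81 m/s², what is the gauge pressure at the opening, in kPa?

P ≈ 419 kPa

Pressure head ψ = h − z = 225.93 − 184.57 = 41.36 m.
P = ρgψ = 1032 × 9.81 × 41.36 = 418725 Pa ≈ 419 kPa.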